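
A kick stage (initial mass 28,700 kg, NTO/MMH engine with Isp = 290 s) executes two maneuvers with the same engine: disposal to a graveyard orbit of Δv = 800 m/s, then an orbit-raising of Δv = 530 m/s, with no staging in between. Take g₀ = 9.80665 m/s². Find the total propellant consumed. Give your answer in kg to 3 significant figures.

total propellant consumed ≈ 10700 kg

v_e = Isp · g₀ = 290 × 9.80665 = 2843.9 m/s.
After the first burn: m = 28700 × exp(−800/2843.9) = 28700 × 0.75480 = 21,662.8 kg.
After the second burn: m = 21,662.8 × exp(−530/2843.9) = 21,662.8 × 0.82997 = 17,979.5 kg.
Total propellant = m₀ − m_final = 28700 − 17,979.5 = 10,720.5 kg.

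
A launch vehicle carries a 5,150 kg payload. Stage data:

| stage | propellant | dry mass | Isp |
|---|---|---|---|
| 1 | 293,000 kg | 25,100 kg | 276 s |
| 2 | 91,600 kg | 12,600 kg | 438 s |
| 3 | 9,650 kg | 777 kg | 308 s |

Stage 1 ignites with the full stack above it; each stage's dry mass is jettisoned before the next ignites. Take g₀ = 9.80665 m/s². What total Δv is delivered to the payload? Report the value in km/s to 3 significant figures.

Δv ≈ 12.1 km/s

Ignition mass of stage 1 = 293,000+25,100 + 91,600+12,600 + 9,650+777 + 5,150 = 437,877 kg.
Stage 1: m₀ = 437,877 kg, m_f = 437,877 − 293,000 = 144,877 kg; Δv = 276×9.80665×ln(3.022) = 2706.6×1.1061 ≈ 2994 m/s.
Stage 2: m₀ = 119,777 kg, m_f = 119,777 − 91,600 = 28,177 kg; Δv = 438×9.80665×ln(4.251) = 4295.3×1.4471 ≈ 6216 m/s.
Stage 3: m₀ = 15,577 kg, m_f = 15,577 − 9,650 = 5,927 kg; Δv = 308×9.80665×ln(2.628) = 3020.4×0.9663 ≈ 2919 m/s.
Total Δv = 2994 + 6216 + 2919 = 12129 m/s.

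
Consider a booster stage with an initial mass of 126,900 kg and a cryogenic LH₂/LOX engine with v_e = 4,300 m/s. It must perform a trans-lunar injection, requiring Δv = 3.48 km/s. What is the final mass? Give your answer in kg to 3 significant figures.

final mass ≈ 56500 kg

m₀/m_f = exp(Δv / v_e) = exp(3480 / 4300.0) = exp(0.8093) = 2.2463.
m_f = m₀ / 2.2463 = 126,900 / 2.2463 = 56,492.9 kg.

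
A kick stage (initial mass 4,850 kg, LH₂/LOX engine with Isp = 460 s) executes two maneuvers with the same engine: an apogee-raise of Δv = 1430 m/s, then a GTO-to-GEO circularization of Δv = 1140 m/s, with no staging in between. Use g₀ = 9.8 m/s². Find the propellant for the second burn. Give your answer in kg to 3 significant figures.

propellant for the second burn ≈ 789 kg

v_e = Isp · g₀ = 460 × 9.8 = 4508.0 m/s.
After the first burn: m = 4850 × exp(−1430/4508.0) = 4850 × 0.72818 = 3,531.67 kg.
After the second burn: m = 3,531.67 × exp(−1140/4508.0) = 3,531.67 × 0.77656 = 2,742.55 kg.
Second-burn propellant = 3,531.67 − 2,742.55 = 789.12 kg.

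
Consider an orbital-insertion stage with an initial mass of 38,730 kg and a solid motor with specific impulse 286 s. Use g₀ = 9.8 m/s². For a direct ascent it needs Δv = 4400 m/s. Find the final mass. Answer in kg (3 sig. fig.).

v_e = Isp · g₀ = 286 × 9.8 = 2802.8 m/s.
m₀/m_f = exp(Δv / v_e) = exp(4400 / 2802.8) = exp(1.5699) = 4.8060.
m_f = m₀ / 4.8060 = 38,730 / 4.8060 = 8,058.68 kg.

final mass ≈ 8060 kg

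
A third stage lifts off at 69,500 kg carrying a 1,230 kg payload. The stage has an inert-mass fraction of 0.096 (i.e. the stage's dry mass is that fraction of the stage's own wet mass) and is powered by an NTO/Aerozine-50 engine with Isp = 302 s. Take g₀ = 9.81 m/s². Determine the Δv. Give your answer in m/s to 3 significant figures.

Stage wet mass = m₀ − payload = 69,500 − 1,230 = 68,270 kg.
Stage dry mass = ε × stage wet mass = 0.096 × 68,270 = 6,553.92 kg.
Burnout mass m_f = stage dry + payload = 6,553.92 + 1,230 = 7,783.92 kg.
v_e = Isp · g₀ = 302 × 9.81 = 2962.6 m/s.
Rocket equation: Δv = v_e · ln(69,500/7,783.92) = 2962.6 × ln(8.929) = 2962.6 × 2.1893 ≈ 6486 m/s.

Δv ≈ 6490 m/s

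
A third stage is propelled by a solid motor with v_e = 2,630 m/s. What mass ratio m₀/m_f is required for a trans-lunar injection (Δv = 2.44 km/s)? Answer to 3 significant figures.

mass ratio ≈ 2.53

m₀/m_f = exp(Δv / v_e) = exp(2440 / 2630.0) = exp(0.9278) = 2.5288.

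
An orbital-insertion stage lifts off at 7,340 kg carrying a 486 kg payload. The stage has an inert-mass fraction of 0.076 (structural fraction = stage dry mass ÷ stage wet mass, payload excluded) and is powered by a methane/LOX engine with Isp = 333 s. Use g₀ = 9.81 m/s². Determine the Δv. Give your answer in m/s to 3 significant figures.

Δv ≈ 6490 m/s

Stage wet mass = m₀ − payload = 7,340 − 486 = 6,854 kg.
Stage dry mass = ε × stage wet mass = 0.076 × 6,854 = 520.904 kg.
Burnout mass m_f = stage dry + payload = 520.904 + 486 = 1,006.904 kg.
v_e = Isp · g₀ = 333 × 9.81 = 3266.7 m/s.
By the Tsiolkovsky rocket equation, Δv = v_e · ln(7,340/1,006.904) = 3266.7 × ln(7.29) = 3266.7 × 1.9865 ≈ 6489 m/s.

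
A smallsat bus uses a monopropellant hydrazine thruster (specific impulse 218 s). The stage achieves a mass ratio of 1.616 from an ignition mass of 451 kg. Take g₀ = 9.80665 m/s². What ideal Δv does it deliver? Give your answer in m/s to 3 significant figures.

Δv ≈ 1030 m/s

v_e = Isp · g₀ = 218 × 9.80665 = 2137.8 m/s.
Δv = v_e · ln(1.616) = 2137.8 × 0.4800 ≈ 1026.1 m/s.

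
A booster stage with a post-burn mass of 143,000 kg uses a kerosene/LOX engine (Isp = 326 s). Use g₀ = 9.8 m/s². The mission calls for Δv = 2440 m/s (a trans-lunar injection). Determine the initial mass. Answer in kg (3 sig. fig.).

initial mass ≈ 307000 kg

v_e = Isp · g₀ = 326 × 9.8 = 3194.8 m/s.
m₀/m_f = exp(Δv / v_e) = exp(2440 / 3194.8) = exp(0.7637) = 2.1463.
m₀ = m_f × 2.1463 = 143,000 × 2.1463 = 306,921 kg.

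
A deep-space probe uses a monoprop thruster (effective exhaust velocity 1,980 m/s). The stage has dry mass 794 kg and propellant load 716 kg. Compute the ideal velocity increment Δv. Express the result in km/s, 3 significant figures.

m₀ = m_dry + m_prop = 794 + 716 = 1,510 kg.
Rocket equation: Δv = v_e · ln(m₀/m_f) = 1980.0 × ln(1.902) = 1980.0 × 0.6428 ≈ 1272.7 m/s.

Δv ≈ 1.27 km/s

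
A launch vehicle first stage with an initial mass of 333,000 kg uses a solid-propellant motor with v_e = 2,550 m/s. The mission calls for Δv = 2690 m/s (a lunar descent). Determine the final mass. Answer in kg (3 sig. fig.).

From the ideal rocket equation, m₀/m_f = exp(Δv / v_e) = exp(2690 / 2550.0) = exp(1.0549) = 2.8717.
m_f = m₀ / 2.8717 = 333,000 / 2.8717 = 115,959 kg.

final mass ≈ 116000 kg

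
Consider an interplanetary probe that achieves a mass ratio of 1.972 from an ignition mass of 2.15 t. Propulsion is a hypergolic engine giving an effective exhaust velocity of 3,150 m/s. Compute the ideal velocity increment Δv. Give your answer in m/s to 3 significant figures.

From the ideal rocket equation, Δv = v_e · ln(1.972) = 3150.0 × 0.6790 ≈ 2139.0 m/s.

Δv ≈ 2140 m/s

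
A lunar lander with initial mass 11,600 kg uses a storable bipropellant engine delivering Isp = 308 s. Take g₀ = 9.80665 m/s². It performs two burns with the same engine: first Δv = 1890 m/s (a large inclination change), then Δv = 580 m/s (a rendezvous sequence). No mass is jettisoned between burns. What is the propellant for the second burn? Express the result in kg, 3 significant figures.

propellant for the second burn ≈ 1080 kg

v_e = Isp · g₀ = 308 × 9.80665 = 3020.4 m/s.
After the first burn: m = 11600 × exp(−1890/3020.4) = 11600 × 0.53487 = 6,204.49 kg.
After the second burn: m = 6,204.49 × exp(−580/3020.4) = 6,204.49 × 0.82529 = 5,120.5 kg.
Second-burn propellant = 6,204.49 − 5,120.5 = 1,083.99 kg.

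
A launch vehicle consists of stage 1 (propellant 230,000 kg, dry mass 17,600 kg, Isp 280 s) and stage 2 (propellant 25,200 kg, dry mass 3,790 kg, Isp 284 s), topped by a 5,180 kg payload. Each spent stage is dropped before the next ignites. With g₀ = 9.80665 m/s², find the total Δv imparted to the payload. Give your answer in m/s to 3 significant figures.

Ignition mass of stage 1 = 230,000+17,600 + 25,200+3,790 + 5,180 = 281,770 kg.
Stage 1: m₀ = 281,770 kg, m_f = 281,770 − 230,000 = 51,770 kg; Δv = 280×9.80665×ln(5.443) = 2745.9×1.6943 ≈ 4652 m/s.
Stage 2: m₀ = 34,170 kg, m_f = 34,170 − 25,200 = 8,970 kg; Δv = 284×9.80665×ln(3.809) = 2785.1×1.3375 ≈ 3725 m/s.
Total Δv = 4652 + 3725 = 8377 m/s.

Δv ≈ 8380 m/s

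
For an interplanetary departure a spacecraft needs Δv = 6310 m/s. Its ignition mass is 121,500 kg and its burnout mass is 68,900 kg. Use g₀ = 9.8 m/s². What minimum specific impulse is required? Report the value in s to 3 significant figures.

Isp ≈ 1140 s

ln(m₀/m_f) = ln(121500/68900) = ln(1.763) = 0.5673.
Rocket equation: v_e = Δv / ln(m₀/m_f) = 6310 / 0.5673 = 11123.7 m/s.
Isp = v_e / g₀ = 11123.7 / 9.8 = 1135.1 s.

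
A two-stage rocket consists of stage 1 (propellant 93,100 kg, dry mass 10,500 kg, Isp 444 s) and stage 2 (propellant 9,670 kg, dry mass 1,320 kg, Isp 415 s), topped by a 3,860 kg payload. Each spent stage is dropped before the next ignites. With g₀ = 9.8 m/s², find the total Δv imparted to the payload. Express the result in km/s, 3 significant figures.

Ignition mass of stage 1 = 93,100+10,500 + 9,670+1,320 + 3,860 = 118,450 kg.
Stage 1: m₀ = 118,450 kg, m_f = 118,450 − 93,100 = 25,350 kg; Δv = 444×9.8×ln(4.673) = 4351.2×1.5417 ≈ 6708 m/s.
Stage 2: m₀ = 14,850 kg, m_f = 14,850 − 9,670 = 5,180 kg; Δv = 415×9.8×ln(2.867) = 4067.0×1.0532 ≈ 4283 m/s.
Total Δv = 6708 + 4283 = 10991 m/s.

Δv ≈ 11.0 km/s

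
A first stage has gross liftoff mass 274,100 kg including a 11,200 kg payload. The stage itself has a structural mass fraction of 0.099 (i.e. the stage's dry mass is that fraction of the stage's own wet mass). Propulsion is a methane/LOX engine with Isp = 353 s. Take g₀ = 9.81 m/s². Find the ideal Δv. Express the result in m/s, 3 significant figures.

Stage wet mass = m₀ − payload = 274,100 − 11,200 = 262,900 kg.
Stage dry mass = ε × stage wet mass = 0.099 × 262,900 = 26,027.1 kg.
Burnout mass m_f = stage dry + payload = 26,027.1 + 11,200 = 37,227.1 kg.
v_e = Isp · g₀ = 353 × 9.81 = 3462.9 m/s.
Δv = v_e · ln(274,100/37,227.1) = 3462.9 × ln(7.363) = 3462.9 × 1.9965 ≈ 6914 m/s.

Δv ≈ 6910 m/s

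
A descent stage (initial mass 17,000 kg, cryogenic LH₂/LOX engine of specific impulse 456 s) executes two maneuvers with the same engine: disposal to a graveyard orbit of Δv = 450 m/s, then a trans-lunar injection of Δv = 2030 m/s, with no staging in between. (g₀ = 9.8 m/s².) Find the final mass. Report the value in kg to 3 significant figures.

v_e = Isp · g₀ = 456 × 9.8 = 4468.8 m/s.
After the first burn: m = 17000 × exp(−450/4468.8) = 17000 × 0.90421 = 15,371.6 kg.
After the second burn: m = 15,371.6 × exp(−2030/4468.8) = 15,371.6 × 0.63492 = 9,759.74 kg.

final mass ≈ 9760 kg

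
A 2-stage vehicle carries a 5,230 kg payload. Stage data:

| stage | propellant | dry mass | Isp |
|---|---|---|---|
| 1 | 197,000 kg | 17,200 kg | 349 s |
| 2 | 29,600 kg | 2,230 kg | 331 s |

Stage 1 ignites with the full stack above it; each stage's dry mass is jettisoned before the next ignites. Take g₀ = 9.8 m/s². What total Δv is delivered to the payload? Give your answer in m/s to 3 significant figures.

Ignition mass of stage 1 = 197,000+17,200 + 29,600+2,230 + 5,230 = 251,260 kg.
Stage 1: m₀ = 251,260 kg, m_f = 251,260 − 197,000 = 54,260 kg; Δv = 349×9.8×ln(4.631) = 3420.2×1.5327 ≈ 5242 m/s.
Stage 2: m₀ = 37,060 kg, m_f = 37,060 − 29,600 = 7,460 kg; Δv = 331×9.8×ln(4.968) = 3243.8×1.6030 ≈ 5200 m/s.
Total Δv = 5242 + 5200 = 10442 m/s.

Δv ≈ 10400 m/s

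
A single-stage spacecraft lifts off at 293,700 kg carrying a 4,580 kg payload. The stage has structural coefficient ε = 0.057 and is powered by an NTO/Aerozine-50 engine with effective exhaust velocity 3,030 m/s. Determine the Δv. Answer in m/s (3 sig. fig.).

Δv ≈ 7980 m/s

Stage wet mass = m₀ − payload = 293,700 − 4,580 = 289,120 kg.
Stage dry mass = ε × stage wet mass = 0.057 × 289,120 = 16,479.8 kg.
Burnout mass m_f = stage dry + payload = 16,479.8 + 4,580 = 21,059.8 kg.
From the ideal rocket equation, Δv = v_e · ln(293,700/21,059.8) = 3030.0 × ln(13.95) = 3030.0 × 2.6352 ≈ 7985 m/s.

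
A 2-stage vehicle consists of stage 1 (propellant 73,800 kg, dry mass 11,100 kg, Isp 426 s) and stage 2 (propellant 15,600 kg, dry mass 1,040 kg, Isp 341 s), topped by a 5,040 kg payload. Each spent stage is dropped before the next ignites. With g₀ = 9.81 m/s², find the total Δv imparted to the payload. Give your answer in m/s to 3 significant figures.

Δv ≈ 9180 m/s

Ignition mass of stage 1 = 73,800+11,100 + 15,600+1,040 + 5,040 = 106,580 kg.
Stage 1: m₀ = 106,580 kg, m_f = 106,580 − 73,800 = 32,780 kg; Δv = 426×9.81×ln(3.251) = 4179.1×1.1791 ≈ 4927 m/s.
Stage 2: m₀ = 21,680 kg, m_f = 21,680 − 15,600 = 6,080 kg; Δv = 341×9.81×ln(3.566) = 3345.2×1.2714 ≈ 4253 m/s.
Total Δv = 4927 + 4253 = 9180 m/s.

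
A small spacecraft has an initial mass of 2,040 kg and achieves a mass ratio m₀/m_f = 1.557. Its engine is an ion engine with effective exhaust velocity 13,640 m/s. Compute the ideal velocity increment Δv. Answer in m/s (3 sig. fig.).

Δv ≈ 6040 m/s

Δv = v_e · ln(1.557) = 13640.0 × 0.4428 ≈ 6039.3 m/s.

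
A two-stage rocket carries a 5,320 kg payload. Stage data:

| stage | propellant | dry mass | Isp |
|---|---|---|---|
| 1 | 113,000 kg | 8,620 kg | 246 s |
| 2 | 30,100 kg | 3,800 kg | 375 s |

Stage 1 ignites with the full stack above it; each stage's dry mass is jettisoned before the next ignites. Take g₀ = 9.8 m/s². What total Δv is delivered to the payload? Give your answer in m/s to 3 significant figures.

Δv ≈ 8280 m/s

Ignition mass of stage 1 = 113,000+8,620 + 30,100+3,800 + 5,320 = 160,840 kg.
Stage 1: m₀ = 160,840 kg, m_f = 160,840 − 113,000 = 47,840 kg; Δv = 246×9.8×ln(3.362) = 2410.8×1.2125 ≈ 2923 m/s.
Stage 2: m₀ = 39,220 kg, m_f = 39,220 − 30,100 = 9,120 kg; Δv = 375×9.8×ln(4.3) = 3675.0×1.4587 ≈ 5361 m/s.
Total Δv = 2923 + 5361 = 8284 m/s.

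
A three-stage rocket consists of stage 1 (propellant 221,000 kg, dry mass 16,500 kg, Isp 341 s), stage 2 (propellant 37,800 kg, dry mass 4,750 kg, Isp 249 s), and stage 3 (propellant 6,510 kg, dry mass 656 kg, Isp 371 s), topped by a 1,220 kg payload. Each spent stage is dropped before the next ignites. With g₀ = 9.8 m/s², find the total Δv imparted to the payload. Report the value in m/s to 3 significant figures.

Δv ≈ 13600 m/s

Ignition mass of stage 1 = 221,000+16,500 + 37,800+4,750 + 6,510+656 + 1,220 = 288,436 kg.
Stage 1: m₀ = 288,436 kg, m_f = 288,436 − 221,000 = 67,436 kg; Δv = 341×9.8×ln(4.277) = 3341.8×1.4533 ≈ 4857 m/s.
Stage 2: m₀ = 50,936 kg, m_f = 50,936 − 37,800 = 13,136 kg; Δv = 249×9.8×ln(3.878) = 2440.2×1.3552 ≈ 3307 m/s.
Stage 3: m₀ = 8,386 kg, m_f = 8,386 − 6,510 = 1,876 kg; Δv = 371×9.8×ln(4.47) = 3635.8×1.4974 ≈ 5444 m/s.
Total Δv = 4857 + 3307 + 5444 = 13608 m/s.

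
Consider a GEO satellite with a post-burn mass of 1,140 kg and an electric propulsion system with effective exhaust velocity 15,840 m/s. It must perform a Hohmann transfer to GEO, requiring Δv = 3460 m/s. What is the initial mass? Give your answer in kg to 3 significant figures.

initial mass ≈ 1420 kg

m₀/m_f = exp(Δv / v_e) = exp(3460 / 15840.0) = exp(0.2184) = 1.2441.
m₀ = m_f × 1.2441 = 1,140 × 1.2441 = 1,418.27 kg.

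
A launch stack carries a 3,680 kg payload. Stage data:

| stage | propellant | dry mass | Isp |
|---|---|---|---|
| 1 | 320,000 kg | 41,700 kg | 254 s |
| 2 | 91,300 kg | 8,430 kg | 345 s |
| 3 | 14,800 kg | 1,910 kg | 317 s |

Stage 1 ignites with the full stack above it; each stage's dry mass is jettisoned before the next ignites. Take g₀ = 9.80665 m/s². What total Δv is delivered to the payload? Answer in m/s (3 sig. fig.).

Δv ≈ 11600 m/s

Ignition mass of stage 1 = 320,000+41,700 + 91,300+8,430 + 14,800+1,910 + 3,680 = 481,820 kg.
Stage 1: m₀ = 481,820 kg, m_f = 481,820 − 320,000 = 161,820 kg; Δv = 254×9.80665×ln(2.978) = 2490.9×1.0911 ≈ 2718 m/s.
Stage 2: m₀ = 120,120 kg, m_f = 120,120 − 91,300 = 28,820 kg; Δv = 345×9.80665×ln(4.168) = 3383.3×1.4274 ≈ 4829 m/s.
Stage 3: m₀ = 20,390 kg, m_f = 20,390 − 14,800 = 5,590 kg; Δv = 317×9.80665×ln(3.648) = 3108.7×1.2941 ≈ 4023 m/s.
Total Δv = 2718 + 4829 + 4023 = 11570 m/s.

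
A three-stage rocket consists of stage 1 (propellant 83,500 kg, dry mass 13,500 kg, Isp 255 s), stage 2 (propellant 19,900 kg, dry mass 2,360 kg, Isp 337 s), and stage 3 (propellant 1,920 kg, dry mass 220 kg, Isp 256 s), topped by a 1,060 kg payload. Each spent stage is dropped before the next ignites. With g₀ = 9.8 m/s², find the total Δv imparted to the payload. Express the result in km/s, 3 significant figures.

Ignition mass of stage 1 = 83,500+13,500 + 19,900+2,360 + 1,920+220 + 1,060 = 122,460 kg.
Stage 1: m₀ = 122,460 kg, m_f = 122,460 − 83,500 = 38,960 kg; Δv = 255×9.8×ln(3.143) = 2499.0×1.1452 ≈ 2862 m/s.
Stage 2: m₀ = 25,460 kg, m_f = 25,460 − 19,900 = 5,560 kg; Δv = 337×9.8×ln(4.579) = 3302.6×1.5215 ≈ 5025 m/s.
Stage 3: m₀ = 3,200 kg, m_f = 3,200 − 1,920 = 1,280 kg; Δv = 256×9.8×ln(2.5) = 2508.8×0.9163 ≈ 2299 m/s.
Total Δv = 2862 + 5025 + 2299 = 10186 m/s.

Δv ≈ 10.2 km/s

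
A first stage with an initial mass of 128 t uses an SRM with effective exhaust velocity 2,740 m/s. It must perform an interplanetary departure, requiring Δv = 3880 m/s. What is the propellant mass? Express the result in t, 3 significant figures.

By the Tsiolkovsky rocket equation, m₀/m_f = exp(Δv / v_e) = exp(3880 / 2740.0) = exp(1.4161) = 4.1208.
m_f = 128 / 4.1208 = 31.0619 t, so propellant = m₀ − m_f = 128 − 31.0619 = 96.9381 t.

propellant mass ≈ 96.9 t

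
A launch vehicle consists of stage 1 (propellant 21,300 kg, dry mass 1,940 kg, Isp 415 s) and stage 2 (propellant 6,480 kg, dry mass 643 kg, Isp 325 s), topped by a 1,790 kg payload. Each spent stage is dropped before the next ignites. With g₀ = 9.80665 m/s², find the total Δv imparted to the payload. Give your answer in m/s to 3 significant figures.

Ignition mass of stage 1 = 21,300+1,940 + 6,480+643 + 1,790 = 32,153 kg.
Stage 1: m₀ = 32,153 kg, m_f = 32,153 − 21,300 = 10,853 kg; Δv = 415×9.80665×ln(2.963) = 4069.8×1.0861 ≈ 4420 m/s.
Stage 2: m₀ = 8,913 kg, m_f = 8,913 − 6,480 = 2,433 kg; Δv = 325×9.80665×ln(3.663) = 3187.2×1.2984 ≈ 4138 m/s.
Total Δv = 4420 + 4138 = 8558 m/s.

Δv ≈ 8560 m/s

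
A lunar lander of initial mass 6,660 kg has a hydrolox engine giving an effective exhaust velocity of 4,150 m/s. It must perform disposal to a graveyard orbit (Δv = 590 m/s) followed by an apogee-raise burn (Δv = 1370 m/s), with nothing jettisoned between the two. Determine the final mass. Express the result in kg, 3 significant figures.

After the first burn: m = 6660 × exp(−590/4150.0) = 6660 × 0.86747 = 5,777.35 kg.
After the second burn: m = 5,777.35 × exp(−1370/4150.0) = 5,777.35 × 0.71884 = 4,152.99 kg.

final mass ≈ 4150 kg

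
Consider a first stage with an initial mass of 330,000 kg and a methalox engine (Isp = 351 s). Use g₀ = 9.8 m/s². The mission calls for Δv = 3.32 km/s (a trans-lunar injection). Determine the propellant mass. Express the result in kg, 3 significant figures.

propellant mass ≈ 204000 kg

v_e = Isp · g₀ = 351 × 9.8 = 3439.8 m/s.
Rocket equation: m₀/m_f = exp(Δv / v_e) = exp(3320 / 3439.8) = exp(0.9652) = 2.6252.
m_f = 330,000 / 2.6252 = 125,705 kg, so propellant = m₀ − m_f = 330,000 − 125,705 = 204,295 kg.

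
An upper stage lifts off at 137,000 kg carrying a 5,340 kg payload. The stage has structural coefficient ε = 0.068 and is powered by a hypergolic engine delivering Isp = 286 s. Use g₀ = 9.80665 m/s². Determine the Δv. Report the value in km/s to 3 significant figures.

Stage wet mass = m₀ − payload = 137,000 − 5,340 = 131,660 kg.
Stage dry mass = ε × stage wet mass = 0.068 × 131,660 = 8,952.88 kg.
Burnout mass m_f = stage dry + payload = 8,952.88 + 5,340 = 14,292.88 kg.
v_e = Isp · g₀ = 286 × 9.80665 = 2804.7 m/s.
Δv = v_e · ln(137,000/14,292.88) = 2804.7 × ln(9.585) = 2804.7 × 2.2602 ≈ 6339 m/s.

Δv ≈ 6.34 km/s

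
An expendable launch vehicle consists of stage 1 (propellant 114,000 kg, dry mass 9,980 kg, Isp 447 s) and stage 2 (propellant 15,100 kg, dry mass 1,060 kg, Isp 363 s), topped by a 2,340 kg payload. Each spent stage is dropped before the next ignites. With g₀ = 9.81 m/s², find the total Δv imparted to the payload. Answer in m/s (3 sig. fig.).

Ignition mass of stage 1 = 114,000+9,980 + 15,100+1,060 + 2,340 = 142,480 kg.
Stage 1: m₀ = 142,480 kg, m_f = 142,480 − 114,000 = 28,480 kg; Δv = 447×9.81×ln(5.003) = 4385.1×1.6100 ≈ 7060 m/s.
Stage 2: m₀ = 18,500 kg, m_f = 18,500 − 15,100 = 3,400 kg; Δv = 363×9.81×ln(5.441) = 3561.0×1.6940 ≈ 6032 m/s.
Total Δv = 7060 + 6032 = 13092 m/s.

Δv ≈ 13100 m/s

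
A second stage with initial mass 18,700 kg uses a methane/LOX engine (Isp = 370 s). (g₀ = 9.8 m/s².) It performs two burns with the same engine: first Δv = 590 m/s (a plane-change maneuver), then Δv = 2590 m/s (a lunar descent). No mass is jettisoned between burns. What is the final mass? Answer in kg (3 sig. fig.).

final mass ≈ 7780 kg

v_e = Isp · g₀ = 370 × 9.8 = 3626.0 m/s.
After the first burn: m = 18700 × exp(−590/3626.0) = 18700 × 0.84983 = 15,891.8 kg.
After the second burn: m = 15,891.8 × exp(−2590/3626.0) = 15,891.8 × 0.48954 = 7,779.67 kg.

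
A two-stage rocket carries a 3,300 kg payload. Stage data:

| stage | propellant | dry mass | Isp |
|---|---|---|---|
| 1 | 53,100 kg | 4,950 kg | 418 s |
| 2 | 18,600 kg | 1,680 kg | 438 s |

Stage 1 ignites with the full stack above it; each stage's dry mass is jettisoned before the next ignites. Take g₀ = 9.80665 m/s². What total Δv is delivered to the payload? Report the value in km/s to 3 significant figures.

Ignition mass of stage 1 = 53,100+4,950 + 18,600+1,680 + 3,300 = 81,630 kg.
Stage 1: m₀ = 81,630 kg, m_f = 81,630 − 53,100 = 28,530 kg; Δv = 418×9.80665×ln(2.861) = 4099.2×1.0512 ≈ 4309 m/s.
Stage 2: m₀ = 23,580 kg, m_f = 23,580 − 18,600 = 4,980 kg; Δv = 438×9.80665×ln(4.735) = 4295.3×1.5550 ≈ 6679 m/s.
Total Δv = 4309 + 6679 = 10988 m/s.

Δv ≈ 11.0 km/s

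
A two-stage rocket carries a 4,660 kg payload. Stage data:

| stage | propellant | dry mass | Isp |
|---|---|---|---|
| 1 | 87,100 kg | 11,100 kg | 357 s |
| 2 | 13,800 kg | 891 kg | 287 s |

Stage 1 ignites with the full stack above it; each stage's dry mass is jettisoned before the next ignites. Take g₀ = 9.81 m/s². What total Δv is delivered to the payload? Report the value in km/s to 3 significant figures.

Ignition mass of stage 1 = 87,100+11,100 + 13,800+891 + 4,660 = 117,551 kg.
Stage 1: m₀ = 117,551 kg, m_f = 117,551 − 87,100 = 30,451 kg; Δv = 357×9.81×ln(3.86) = 3502.2×1.3508 ≈ 4731 m/s.
Stage 2: m₀ = 19,351 kg, m_f = 19,351 − 13,800 = 5,551 kg; Δv = 287×9.81×ln(3.486) = 2815.5×1.2488 ≈ 3516 m/s.
Total Δv = 4731 + 3516 = 8247 m/s.

Δv ≈ 8.25 km/s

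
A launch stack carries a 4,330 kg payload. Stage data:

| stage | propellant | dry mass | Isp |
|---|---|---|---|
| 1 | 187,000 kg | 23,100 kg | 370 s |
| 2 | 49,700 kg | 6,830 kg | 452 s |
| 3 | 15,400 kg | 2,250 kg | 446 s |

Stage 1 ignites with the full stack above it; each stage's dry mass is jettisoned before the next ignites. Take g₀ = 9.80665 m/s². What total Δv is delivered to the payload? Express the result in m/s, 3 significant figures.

Δv ≈ 13500 m/s

Ignition mass of stage 1 = 187,000+23,100 + 49,700+6,830 + 15,400+2,250 + 4,330 = 288,610 kg.
Stage 1: m₀ = 288,610 kg, m_f = 288,610 − 187,000 = 101,610 kg; Δv = 370×9.80665×ln(2.84) = 3628.5×1.0439 ≈ 3788 m/s.
Stage 2: m₀ = 78,510 kg, m_f = 78,510 − 49,700 = 28,810 kg; Δv = 452×9.80665×ln(2.725) = 4432.6×1.0025 ≈ 4444 m/s.
Stage 3: m₀ = 21,980 kg, m_f = 21,980 − 15,400 = 6,580 kg; Δv = 446×9.80665×ln(3.34) = 4373.8×1.2061 ≈ 5275 m/s.
Total Δv = 3788 + 4444 + 5275 = 13507 m/s.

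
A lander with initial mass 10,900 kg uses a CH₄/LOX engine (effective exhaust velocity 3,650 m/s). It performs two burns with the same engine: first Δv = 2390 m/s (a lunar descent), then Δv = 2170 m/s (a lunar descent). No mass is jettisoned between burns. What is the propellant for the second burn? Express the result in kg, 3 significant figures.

After the first burn: m = 10900 × exp(−2390/3650.0) = 10900 × 0.51955 = 5,663.1 kg.
After the second burn: m = 5,663.1 × exp(−2170/3650.0) = 5,663.1 × 0.55183 = 3,125.07 kg.
Second-burn propellant = 5,663.1 − 3,125.07 = 2,538.03 kg.

propellant for the second burn ≈ 2540 kg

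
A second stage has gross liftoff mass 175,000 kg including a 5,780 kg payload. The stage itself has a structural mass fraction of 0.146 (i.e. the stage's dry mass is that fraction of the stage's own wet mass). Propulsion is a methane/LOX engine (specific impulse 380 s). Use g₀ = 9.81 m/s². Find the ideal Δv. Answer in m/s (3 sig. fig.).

Stage wet mass = m₀ − payload = 175,000 − 5,780 = 169,220 kg.
Stage dry mass = ε × stage wet mass = 0.146 × 169,220 = 24,706.1 kg.
Burnout mass m_f = stage dry + payload = 24,706.1 + 5,780 = 30,486.1 kg.
v_e = Isp · g₀ = 380 × 9.81 = 3727.8 m/s.
By the Tsiolkovsky rocket equation, Δv = v_e · ln(175,000/30,486.1) = 3727.8 × ln(5.74) = 3727.8 × 1.7475 ≈ 6514 m/s.

Δv ≈ 6510 m/s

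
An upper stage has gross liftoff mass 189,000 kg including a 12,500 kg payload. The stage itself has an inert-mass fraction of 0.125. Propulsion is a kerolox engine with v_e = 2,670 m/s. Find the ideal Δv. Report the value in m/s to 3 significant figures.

Δv ≈ 4540 m/s

Stage wet mass = m₀ − payload = 189,000 − 12,500 = 176,500 kg.
Stage dry mass = ε × stage wet mass = 0.125 × 176,500 = 22,062.5 kg.
Burnout mass m_f = stage dry + payload = 22,062.5 + 12,500 = 34,562.5 kg.
Rocket equation: Δv = v_e · ln(189,000/34,562.5) = 2670.0 × ln(5.468) = 2670.0 × 1.6990 ≈ 4536 m/s.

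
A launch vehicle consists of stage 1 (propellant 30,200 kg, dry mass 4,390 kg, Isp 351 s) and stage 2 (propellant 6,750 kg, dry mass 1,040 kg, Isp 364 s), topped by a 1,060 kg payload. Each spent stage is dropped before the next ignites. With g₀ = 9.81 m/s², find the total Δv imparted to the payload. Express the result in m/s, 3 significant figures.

Δv ≈ 9230 m/s

Ignition mass of stage 1 = 30,200+4,390 + 6,750+1,040 + 1,060 = 43,440 kg.
Stage 1: m₀ = 43,440 kg, m_f = 43,440 − 30,200 = 13,240 kg; Δv = 351×9.81×ln(3.281) = 3443.3×1.1881 ≈ 4091 m/s.
Stage 2: m₀ = 8,850 kg, m_f = 8,850 − 6,750 = 2,100 kg; Δv = 364×9.81×ln(4.214) = 3570.8×1.4385 ≈ 5137 m/s.
Total Δv = 4091 + 5137 = 9228 m/s.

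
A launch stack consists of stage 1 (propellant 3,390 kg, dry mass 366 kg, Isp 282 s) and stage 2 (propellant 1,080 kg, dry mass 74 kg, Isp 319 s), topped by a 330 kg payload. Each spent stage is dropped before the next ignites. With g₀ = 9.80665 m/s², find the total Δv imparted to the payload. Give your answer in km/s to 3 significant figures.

Ignition mass of stage 1 = 3,390+366 + 1,080+74 + 330 = 5,240 kg.
Stage 1: m₀ = 5,240 kg, m_f = 5,240 − 3,390 = 1,850 kg; Δv = 282×9.80665×ln(2.832) = 2765.5×1.0411 ≈ 2879 m/s.
Stage 2: m₀ = 1,484 kg, m_f = 1,484 − 1,080 = 404 kg; Δv = 319×9.80665×ln(3.673) = 3128.3×1.3011 ≈ 4070 m/s.
Total Δv = 2879 + 4070 = 6949 m/s.

Δv ≈ 6.95 km/s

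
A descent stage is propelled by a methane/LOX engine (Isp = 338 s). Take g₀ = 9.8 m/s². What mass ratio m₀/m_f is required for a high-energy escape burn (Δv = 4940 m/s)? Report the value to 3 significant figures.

v_e = Isp · g₀ = 338 × 9.8 = 3312.4 m/s.
From the ideal rocket equation, m₀/m_f = exp(Δv / v_e) = exp(4940 / 3312.4) = exp(1.4914) = 4.4432.

mass ratio ≈ 4.44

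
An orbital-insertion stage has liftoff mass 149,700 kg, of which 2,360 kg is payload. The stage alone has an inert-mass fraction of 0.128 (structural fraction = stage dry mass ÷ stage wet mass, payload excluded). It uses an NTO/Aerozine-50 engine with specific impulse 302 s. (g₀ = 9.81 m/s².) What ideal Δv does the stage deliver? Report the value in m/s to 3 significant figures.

Δv ≈ 5790 m/s

Stage wet mass = m₀ − payload = 149,700 − 2,360 = 147,340 kg.
Stage dry mass = ε × stage wet mass = 0.128 × 147,340 = 18,859.5 kg.
Burnout mass m_f = stage dry + payload = 18,859.5 + 2,360 = 21,219.5 kg.
v_e = Isp · g₀ = 302 × 9.81 = 2962.6 m/s.
By the Tsiolkovsky rocket equation, Δv = v_e · ln(149,700/21,219.5) = 2962.6 × ln(7.055) = 2962.6 × 1.9537 ≈ 5788 m/s.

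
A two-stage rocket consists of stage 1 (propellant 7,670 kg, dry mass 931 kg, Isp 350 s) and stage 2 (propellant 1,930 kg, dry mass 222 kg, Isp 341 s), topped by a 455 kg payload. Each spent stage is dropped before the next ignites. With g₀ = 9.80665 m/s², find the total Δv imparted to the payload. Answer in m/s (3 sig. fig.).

Ignition mass of stage 1 = 7,670+931 + 1,930+222 + 455 = 11,208 kg.
Stage 1: m₀ = 11,208 kg, m_f = 11,208 − 7,670 = 3,538 kg; Δv = 350×9.80665×ln(3.168) = 3432.3×1.1531 ≈ 3958 m/s.
Stage 2: m₀ = 2,607 kg, m_f = 2,607 − 1,930 = 677 kg; Δv = 341×9.80665×ln(3.851) = 3344.1×1.3483 ≈ 4509 m/s.
Total Δv = 3958 + 4509 = 8467 m/s.

Δv ≈ 8470 m/s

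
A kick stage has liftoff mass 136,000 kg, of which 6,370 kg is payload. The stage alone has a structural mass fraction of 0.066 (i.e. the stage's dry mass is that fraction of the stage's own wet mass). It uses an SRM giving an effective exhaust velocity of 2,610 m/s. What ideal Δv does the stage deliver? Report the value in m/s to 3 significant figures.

Stage wet mass = m₀ − payload = 136,000 − 6,370 = 129,630 kg.
Stage dry mass = ε × stage wet mass = 0.066 × 129,630 = 8,555.58 kg.
Burnout mass m_f = stage dry + payload = 8,555.58 + 6,370 = 14,925.58 kg.
From the ideal rocket equation, Δv = v_e · ln(136,000/14,925.58) = 2610.0 × ln(9.112) = 2610.0 × 2.2096 ≈ 5767 m/s.

Δv ≈ 5770 m/s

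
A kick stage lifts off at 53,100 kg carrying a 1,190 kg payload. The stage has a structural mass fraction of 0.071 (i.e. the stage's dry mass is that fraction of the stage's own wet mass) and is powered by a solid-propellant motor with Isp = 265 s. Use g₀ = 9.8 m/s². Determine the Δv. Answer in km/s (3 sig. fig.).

Stage wet mass = m₀ − payload = 53,100 − 1,190 = 51,910 kg.
Stage dry mass = ε × stage wet mass = 0.071 × 51,910 = 3,685.61 kg.
Burnout mass m_f = stage dry + payload = 3,685.61 + 1,190 = 4,875.61 kg.
v_e = Isp · g₀ = 265 × 9.8 = 2597.0 m/s.
From the ideal rocket equation, Δv = v_e · ln(53,100/4,875.61) = 2597.0 × ln(10.89) = 2597.0 × 2.3879 ≈ 6201 m/s.

Δv ≈ 6.20 km/s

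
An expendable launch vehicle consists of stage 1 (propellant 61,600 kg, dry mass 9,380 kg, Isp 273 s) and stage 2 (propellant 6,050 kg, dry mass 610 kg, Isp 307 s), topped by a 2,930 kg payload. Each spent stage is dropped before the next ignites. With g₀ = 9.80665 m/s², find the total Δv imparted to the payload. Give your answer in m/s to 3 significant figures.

Δv ≈ 6870 m/s

Ignition mass of stage 1 = 61,600+9,380 + 6,050+610 + 2,930 = 80,570 kg.
Stage 1: m₀ = 80,570 kg, m_f = 80,570 − 61,600 = 18,970 kg; Δv = 273×9.80665×ln(4.247) = 2677.2×1.4463 ≈ 3872 m/s.
Stage 2: m₀ = 9,590 kg, m_f = 9,590 − 6,050 = 3,540 kg; Δv = 307×9.80665×ln(2.709) = 3010.6×0.9966 ≈ 3000 m/s.
Total Δv = 3872 + 3000 = 6872 m/s.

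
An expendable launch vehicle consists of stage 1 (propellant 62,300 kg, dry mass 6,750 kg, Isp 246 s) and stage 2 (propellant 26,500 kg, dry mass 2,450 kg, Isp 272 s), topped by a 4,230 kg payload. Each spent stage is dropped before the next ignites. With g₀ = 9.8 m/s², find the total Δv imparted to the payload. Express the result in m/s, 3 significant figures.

Δv ≈ 6540 m/s

Ignition mass of stage 1 = 62,300+6,750 + 26,500+2,450 + 4,230 = 102,230 kg.
Stage 1: m₀ = 102,230 kg, m_f = 102,230 − 62,300 = 39,930 kg; Δv = 246×9.8×ln(2.56) = 2410.8×0.9401 ≈ 2266 m/s.
Stage 2: m₀ = 33,180 kg, m_f = 33,180 − 26,500 = 6,680 kg; Δv = 272×9.8×ln(4.967) = 2665.6×1.6028 ≈ 4273 m/s.
Total Δv = 2266 + 4273 = 6539 m/s.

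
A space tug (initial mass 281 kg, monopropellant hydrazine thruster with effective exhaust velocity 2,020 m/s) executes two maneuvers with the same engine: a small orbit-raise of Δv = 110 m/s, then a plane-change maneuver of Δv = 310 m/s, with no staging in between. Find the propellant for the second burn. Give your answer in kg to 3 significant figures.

propellant for the second burn ≈ 37.9 kg

After the first burn: m = 281 × exp(−110/2020.0) = 281 × 0.94700 = 266.107 kg.
After the second burn: m = 266.107 × exp(−310/2020.0) = 266.107 × 0.85773 = 228.248 kg.
Second-burn propellant = 266.107 − 228.248 = 37.859 kg.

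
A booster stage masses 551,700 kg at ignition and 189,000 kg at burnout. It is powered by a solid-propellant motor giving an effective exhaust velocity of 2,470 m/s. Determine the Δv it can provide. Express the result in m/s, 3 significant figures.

Δv ≈ 2650 m/s

By the Tsiolkovsky rocket equation, Δv = v_e · ln(m₀/m_f) = 2470.0 × ln(2.919) = 2470.0 × 1.0713 ≈ 2646.0 m/s.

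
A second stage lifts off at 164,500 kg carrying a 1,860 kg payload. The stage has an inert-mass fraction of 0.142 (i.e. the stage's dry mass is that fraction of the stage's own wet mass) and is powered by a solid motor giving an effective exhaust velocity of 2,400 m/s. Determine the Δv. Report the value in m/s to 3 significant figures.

Stage wet mass = m₀ − payload = 164,500 − 1,860 = 162,640 kg.
Stage dry mass = ε × stage wet mass = 0.142 × 162,640 = 23,094.9 kg.
Burnout mass m_f = stage dry + payload = 23,094.9 + 1,860 = 24,954.9 kg.
Using Δv = v_e ln(m₀/m_f): Δv = v_e · ln(164,500/24,954.9) = 2400.0 × ln(6.592) = 2400.0 × 1.8858 ≈ 4526 m/s.

Δv ≈ 4530 m/s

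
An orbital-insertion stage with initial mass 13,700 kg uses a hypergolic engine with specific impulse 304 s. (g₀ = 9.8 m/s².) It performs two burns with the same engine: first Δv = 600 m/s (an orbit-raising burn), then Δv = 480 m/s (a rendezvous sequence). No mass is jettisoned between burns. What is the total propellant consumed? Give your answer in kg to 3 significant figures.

v_e = Isp · g₀ = 304 × 9.8 = 2979.2 m/s.
After the first burn: m = 13700 × exp(−600/2979.2) = 13700 × 0.81759 = 11,201 kg.
After the second burn: m = 11,201 × exp(−480/2979.2) = 11,201 × 0.85119 = 9,534.18 kg.
Total propellant = m₀ − m_final = 13700 − 9,534.18 = 4,165.82 kg.

total propellant consumed ≈ 4170 kg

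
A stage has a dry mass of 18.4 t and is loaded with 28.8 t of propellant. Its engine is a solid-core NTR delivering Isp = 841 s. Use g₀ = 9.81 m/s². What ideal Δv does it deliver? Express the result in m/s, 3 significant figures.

v_e = Isp · g₀ = 841 × 9.81 = 8250.2 m/s.
m₀ = m_dry + m_prop = 18.4 + 28.8 = 47.2 t.
Rocket equation: Δv = v_e · ln(m₀/m_f) = 8250.2 × ln(2.565) = 8250.2 × 0.9420 ≈ 7772.1 m/s.

Δv ≈ 7770 m/s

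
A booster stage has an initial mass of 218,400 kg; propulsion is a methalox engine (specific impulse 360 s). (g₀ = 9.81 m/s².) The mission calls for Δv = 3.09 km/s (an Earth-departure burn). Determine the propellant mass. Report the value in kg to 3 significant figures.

v_e = Isp · g₀ = 360 × 9.81 = 3531.6 m/s.
From the ideal rocket equation, m₀/m_f = exp(Δv / v_e) = exp(3090 / 3531.6) = exp(0.8750) = 2.3988.
m_f = 218,400 / 2.3988 = 91,045.5 kg, so propellant = m₀ − m_f = 218,400 − 91,045.5 = 127,354.5 kg.

propellant mass ≈ 127000 kg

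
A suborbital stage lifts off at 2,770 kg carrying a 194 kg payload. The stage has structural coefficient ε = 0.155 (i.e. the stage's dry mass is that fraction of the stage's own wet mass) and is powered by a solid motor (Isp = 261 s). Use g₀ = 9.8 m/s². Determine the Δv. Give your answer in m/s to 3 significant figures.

Stage wet mass = m₀ − payload = 2,770 − 194 = 2,576 kg.
Stage dry mass = ε × stage wet mass = 0.155 × 2,576 = 399.28 kg.
Burnout mass m_f = stage dry + payload = 399.28 + 194 = 593.28 kg.
v_e = Isp · g₀ = 261 × 9.8 = 2557.8 m/s.
By the Tsiolkovsky rocket equation, Δv = v_e · ln(2,770/593.28) = 2557.8 × ln(4.669) = 2557.8 × 1.5409 ≈ 3941 m/s.

Δv ≈ 3940 m/s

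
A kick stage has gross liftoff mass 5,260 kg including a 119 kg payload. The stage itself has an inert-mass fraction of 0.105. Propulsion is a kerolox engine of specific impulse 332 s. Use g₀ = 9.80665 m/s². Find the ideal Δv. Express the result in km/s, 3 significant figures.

Stage wet mass = m₀ − payload = 5,260 − 119 = 5,141 kg.
Stage dry mass = ε × stage wet mass = 0.105 × 5,141 = 539.805 kg.
Burnout mass m_f = stage dry + payload = 539.805 + 119 = 658.805 kg.
v_e = Isp · g₀ = 332 × 9.80665 = 3255.8 m/s.
From the ideal rocket equation, Δv = v_e · ln(5,260/658.805) = 3255.8 × ln(7.984) = 3255.8 × 2.0775 ≈ 6764 m/s.

Δv ≈ 6.76 km/s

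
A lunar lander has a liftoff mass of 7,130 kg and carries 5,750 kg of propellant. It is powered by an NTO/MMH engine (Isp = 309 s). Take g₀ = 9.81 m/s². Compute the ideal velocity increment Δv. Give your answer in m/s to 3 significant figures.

v_e = Isp · g₀ = 309 × 9.81 = 3031.3 m/s.
m_f = m₀ − m_prop = 7,130 − 5,750 = 1,380 kg.
From the ideal rocket equation, Δv = v_e · ln(m₀/m_f) = 3031.3 × ln(5.167) = 3031.3 × 1.6422 ≈ 4978.1 m/s.

Δv ≈ 4980 m/s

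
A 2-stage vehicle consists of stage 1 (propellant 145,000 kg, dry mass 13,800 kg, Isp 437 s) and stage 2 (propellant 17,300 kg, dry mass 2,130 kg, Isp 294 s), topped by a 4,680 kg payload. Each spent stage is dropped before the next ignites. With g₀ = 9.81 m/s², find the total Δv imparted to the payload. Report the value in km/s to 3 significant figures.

Δv ≈ 10.4 km/s

Ignition mass of stage 1 = 145,000+13,800 + 17,300+2,130 + 4,680 = 182,910 kg.
Stage 1: m₀ = 182,910 kg, m_f = 182,910 − 145,000 = 37,910 kg; Δv = 437×9.81×ln(4.825) = 4287.0×1.5738 ≈ 6747 m/s.
Stage 2: m₀ = 24,110 kg, m_f = 24,110 − 17,300 = 6,810 kg; Δv = 294×9.81×ln(3.54) = 2884.1×1.2642 ≈ 3646 m/s.
Total Δv = 6747 + 3646 = 10393 m/s.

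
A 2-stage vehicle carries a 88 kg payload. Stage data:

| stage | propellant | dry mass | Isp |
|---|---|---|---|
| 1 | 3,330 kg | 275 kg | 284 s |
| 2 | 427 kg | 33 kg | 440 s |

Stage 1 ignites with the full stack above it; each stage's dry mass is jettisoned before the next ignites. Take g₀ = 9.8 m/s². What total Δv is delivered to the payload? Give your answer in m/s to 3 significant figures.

Ignition mass of stage 1 = 3,330+275 + 427+33 + 88 = 4,153 kg.
Stage 1: m₀ = 4,153 kg, m_f = 4,153 − 3,330 = 823 kg; Δv = 284×9.8×ln(5.046) = 2783.2×1.6186 ≈ 4505 m/s.
Stage 2: m₀ = 548 kg, m_f = 548 − 427 = 121 kg; Δv = 440×9.8×ln(4.529) = 4312.0×1.5105 ≈ 6513 m/s.
Total Δv = 4505 + 6513 = 11018 m/s.

Δv ≈ 11000 m/s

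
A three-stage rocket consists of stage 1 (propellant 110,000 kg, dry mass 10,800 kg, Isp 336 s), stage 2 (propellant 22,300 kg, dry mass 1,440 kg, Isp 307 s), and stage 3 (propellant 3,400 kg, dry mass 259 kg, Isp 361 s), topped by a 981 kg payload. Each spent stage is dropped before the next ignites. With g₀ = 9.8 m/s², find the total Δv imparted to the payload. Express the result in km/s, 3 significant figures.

Δv ≈ 13.7 km/s

Ignition mass of stage 1 = 110,000+10,800 + 22,300+1,440 + 3,400+259 + 981 = 149,180 kg.
Stage 1: m₀ = 149,180 kg, m_f = 149,180 − 110,000 = 39,180 kg; Δv = 336×9.8×ln(3.808) = 3292.8×1.3370 ≈ 4402 m/s.
Stage 2: m₀ = 28,380 kg, m_f = 28,380 − 22,300 = 6,080 kg; Δv = 307×9.8×ln(4.668) = 3008.6×1.5407 ≈ 4635 m/s.
Stage 3: m₀ = 4,640 kg, m_f = 4,640 − 3,400 = 1,240 kg; Δv = 361×9.8×ln(3.742) = 3537.8×1.3196 ≈ 4668 m/s.
Total Δv = 4402 + 4635 + 4668 = 13705 m/s.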